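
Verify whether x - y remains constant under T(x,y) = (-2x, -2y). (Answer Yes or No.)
No

Substitute T(x,y) = (-2x, -2y) into the expression and compare with the original.

Original: x - y
After applying T: (-2x) - (-2y) = -2x + 2y

This differs from the original x - y (difference: -3x + 3y), so the expression is NOT invariant.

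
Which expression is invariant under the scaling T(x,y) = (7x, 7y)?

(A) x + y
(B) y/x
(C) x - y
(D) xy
B

Under the uniform scaling T(x,y) = (7x, 7y):
Substitute the transformed coordinates into each option and compare with the original:
(A) x + y  ->  (7x) + (7y) = 7x + 7y   [differs from x + y: not invariant]
(B) y/x  ->  (7y)/(7x) = y/x   [equals y/x: invariant]
(C) x - y  ->  (7x) - (7y) = 7x - 7y   [differs from x - y: not invariant]
(D) xy  ->  (7x)(7y) = 49xy   [differs from xy: not invariant]

Only option (B), y/x, is unchanged by the transformation.
The common factor 7 cancels in a ratio of coordinates, while sums, products and sums of squares pick up factors of 7 or 49.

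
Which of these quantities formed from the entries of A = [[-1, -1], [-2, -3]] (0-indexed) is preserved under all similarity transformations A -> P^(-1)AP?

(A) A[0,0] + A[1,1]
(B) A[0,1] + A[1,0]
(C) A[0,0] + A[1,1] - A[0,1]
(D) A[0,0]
A

A[0,0] + A[1,1] is the trace of A. By the cyclic property of the trace, tr(P^(-1)AP) = tr(APP^(-1)) = tr(A), so it is the same for every matrix similar to A.

The other combinations are not similarity invariants. For example, take P = [[2, 1], [1, 1]] (det P = 1), so P^(-1) = [[1, -1], [-1, 2]] and
B = P^(-1)AP = [[4, 3], [-11, -8]].
Evaluating each option on A and on B:
(A) A[0,0] + A[1,1]: -4 for A, -4 for B -> unchanged
(B) A[0,1] + A[1,0]: -3 for A, -8 for B -> changes
(C) A[0,0] + A[1,1] - A[0,1]: -3 for A, -7 for B -> changes
(D) A[0,0]: -1 for A, 4 for B -> changes

Only (A) A[0,0] + A[1,1] = -4 survives (and it does so for every P, not just this one), so it is the invariant.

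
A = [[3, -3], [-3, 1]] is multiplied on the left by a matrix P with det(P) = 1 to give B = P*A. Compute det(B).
-6

By the multiplicative property of determinants, det(B) = det(P*A) = det(P) * det(A) = det(A),
so the determinant is invariant under multiplication by any determinant-1 matrix; we just need det(A).

det(A) = (3)(1) - (-3)(-3) = 3 - 9 = -6

Therefore det(B) = 1 * (-6) = -6.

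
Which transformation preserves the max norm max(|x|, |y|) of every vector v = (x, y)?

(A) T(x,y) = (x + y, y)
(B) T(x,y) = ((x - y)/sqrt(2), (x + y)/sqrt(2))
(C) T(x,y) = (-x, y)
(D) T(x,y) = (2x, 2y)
C

A transformation preserves a norm if ||T(v)|| = ||v|| for every v; a single vector where the norm changes rules an option out.

(A) T(x,y) = (x + y, y): v = (1, 1) has norm max(|1|, |1|) = 1, but T(v) = (2, 1) has norm 2 -- not preserved.
(B) T(x,y) = ((x - y)/sqrt(2), (x + y)/sqrt(2)): v = (1, 0) has norm max(|1|, |0|) = 1, but T(v) = (sqrt(2)/2, sqrt(2)/2) has norm sqrt(2)/2 -- not preserved.
(C) T(x,y) = (-x, y): preserves the norm -- it only permutes the coordinates and/or flips signs, which leaves max(|x|, |y|) unchanged.
(D) T(x,y) = (2x, 2y): v = (1, 0) has norm max(|1|, |0|) = 1, but T(v) = (2, 0) has norm 2 -- not preserved.

Therefore the answer is (C).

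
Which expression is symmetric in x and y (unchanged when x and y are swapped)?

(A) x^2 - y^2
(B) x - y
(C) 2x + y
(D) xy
D

A symmetric expression is unchanged when the variables are permuted; here the transformation to test is the swap (x, y) -> (y, x).
Substitute the transformed coordinates into each option and compare with the original:
(A) x^2 - y^2  ->  (y)^2 - (x)^2 = -x^2 + y^2   [differs from x^2 - y^2: not invariant]
(B) x - y  ->  (y) - (x) = -x + y   [differs from x - y: not invariant]
(C) 2x + y  ->  2(y) + (x) = x + 2y   [differs from 2x + y: not invariant]
(D) xy  ->  (y)(x) = xy   [equals xy: invariant]

Only option (D), xy, is unchanged by the transformation.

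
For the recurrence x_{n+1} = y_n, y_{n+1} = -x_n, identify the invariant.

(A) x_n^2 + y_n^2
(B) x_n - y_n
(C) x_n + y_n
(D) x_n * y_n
A

For the recurrence x_{n+1} = y_n, y_{n+1} = -x_n:

x_{n+1}^2 + y_{n+1}^2 = y_n^2 + (-x_n)^2 = x_n^2 + y_n^2
The sum of squares is conserved (like energy in a harmonic oscillator).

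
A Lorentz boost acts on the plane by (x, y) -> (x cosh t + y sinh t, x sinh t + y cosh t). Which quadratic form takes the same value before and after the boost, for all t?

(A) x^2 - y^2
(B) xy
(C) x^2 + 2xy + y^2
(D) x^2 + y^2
A

Write x' = x cosh t + y sinh t, y' = x sinh t + y cosh t and substitute into each option:
(A) x^2 - y^2: (x cosh t + y sinh t)^2 - (x sinh t + y cosh t)^2 = x^2(cosh^2 t - sinh^2 t) + 2xy(cosh t sinh t - sinh t cosh t) + y^2(sinh^2 t - cosh^2 t) = x^2 - y^2   [invariant, using cosh^2 t - sinh^2 t = 1]
(B) xy: (x cosh t + y sinh t)(x sinh t + y cosh t) = xy(cosh^2 t + sinh^2 t) + (x^2 + y^2) sinh t cosh t = xy cosh 2t + (x^2 + y^2)(sinh 2t)/2   [not invariant for t != 0]
(C) x^2 + 2xy + y^2: (x' + y')^2 with x' + y' = (x + y)(cosh t + sinh t) = (x + y)e^t, so it becomes (x + y)^2 e^(2t)   [not invariant for t != 0]
(D) x^2 + y^2: (x cosh t + y sinh t)^2 + (x sinh t + y cosh t)^2 = (x^2 + y^2)(cosh^2 t + sinh^2 t) + 4xy sinh t cosh t = (x^2 + y^2) cosh 2t + 2xy sinh 2t   [not invariant for t != 0]

Only (A) x^2 - y^2 is unchanged; it is the Minkowski form preserved by Lorentz boosts, just as x^2 + y^2 is preserved by ordinary rotations.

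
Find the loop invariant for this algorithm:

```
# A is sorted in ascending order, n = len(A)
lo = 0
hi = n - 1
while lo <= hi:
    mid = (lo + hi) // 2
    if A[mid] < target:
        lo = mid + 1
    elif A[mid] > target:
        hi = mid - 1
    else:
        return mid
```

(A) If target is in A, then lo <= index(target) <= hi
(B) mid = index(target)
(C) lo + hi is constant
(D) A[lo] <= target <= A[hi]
A

A loop invariant must hold before the first iteration and be re-established by every execution of the body.

(A) If target is in A, then lo <= index(target) <= hi: Before the loop [lo, hi] = [0, n-1] covers every index. When A[mid] < target, sortedness puts target strictly to the right of mid, so setting lo = mid + 1 keeps index(target) in [lo, hi]; symmetrically for hi = mid - 1. Hence 'if target is in A then lo <= index(target) <= hi' holds after every iteration, and when lo > hi it proves target is absent.

The other options fail:
(B) mid = index(target): mid is just the current probe; it equals index(target) only on the iteration that returns.
(C) lo + hi is constant: each iteration moves exactly one of lo, hi, so lo + hi changes (e.g. 0 + (n-1) becomes (mid+1) + (n-1)).
(D) A[lo] <= target <= A[hi]: fails when target is not in A (e.g. target < A[0] already violates it before the loop), so it is not maintained in general.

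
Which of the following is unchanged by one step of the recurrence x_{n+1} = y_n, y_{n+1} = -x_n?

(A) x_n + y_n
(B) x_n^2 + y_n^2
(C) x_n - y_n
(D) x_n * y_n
B

For the recurrence x_{n+1} = y_n, y_{n+1} = -x_n:

x_{n+1}^2 + y_{n+1}^2 = y_n^2 + (-x_n)^2 = x_n^2 + y_n^2
The sum of squares is conserved (like energy in a harmonic oscillator).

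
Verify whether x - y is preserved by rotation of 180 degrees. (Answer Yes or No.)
No

Applying rotation by 180 degrees: x' = x*cos(180 degrees) - y*sin(180 degrees) = -x, y' = x*sin(180 degrees) + y*cos(180 degrees) = -y

Substituting into x - y:
(-x) - (-y)
= -x + y

This differs from the original expression x - y, so it is NOT invariant.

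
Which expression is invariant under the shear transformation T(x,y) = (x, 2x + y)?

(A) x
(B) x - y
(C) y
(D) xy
A

Under the shear T(x,y) = (x, 2x + y):
Substitute the transformed coordinates into each option and compare with the original:
(A) x  ->  (x) = x   [equals x: invariant]
(B) x - y  ->  (x) - (2x + y) = -x - y   [differs from x - y: not invariant]
(C) y  ->  (2x + y) = 2x + y   [differs from y: not invariant]
(D) xy  ->  (x)(2x + y) = 2x^2 + xy   [differs from xy: not invariant]

Only option (A), x, is unchanged by the transformation.
A vertical shear moves points parallel to the y-axis, so the x-coordinate (and any function of x alone) is unchanged.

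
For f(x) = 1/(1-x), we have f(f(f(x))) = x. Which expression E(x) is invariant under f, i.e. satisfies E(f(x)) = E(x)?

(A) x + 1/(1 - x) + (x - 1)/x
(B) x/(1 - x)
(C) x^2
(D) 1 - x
A

Replace x by f(x) = 1/(1 - x) in each option and simplify. As a quick numerical cross-check, also compare E(3) with E(f(3)) = E(-1/2).

(A) x + 1/(1 - x) + (x - 1)/x  ->  (1/(1 - x)) + 1/(1 - (1/(1 - x))) + ((1/(1 - x)) - 1)/(1/(1 - x)), which simplifies back to x + 1/(1 - x) + (x - 1)/x; check: E(3) = 19/6, E(-1/2) = 19/6.   [invariant]
(B) x/(1 - x)  ->  (1/(1 - x))/(1 - (1/(1 - x))) = -1/x; check: E(3) = -3/2 but E(-1/2) = -1/3.   [not invariant]
(C) x^2  ->  (1/(1 - x))^2 = (x - 1)^(-2); check: E(3) = 9 but E(-1/2) = 1/4.   [not invariant]
(D) 1 - x  ->  1 - (1/(1 - x)) = x/(x - 1); check: E(3) = -2 but E(-1/2) = 3/2.   [not invariant]

Only (A) is unchanged. Indeed f(f(x)) = 1/(1 - 1/(1-x)) = (1-x)/(-x) = (x-1)/x, so E(x) = x + f(x) + f(f(x)) is the sum over the whole 3-cycle; applying f just permutes the three terms cyclically (x -> f(x) -> f(f(x)) -> x), leaving the sum unchanged.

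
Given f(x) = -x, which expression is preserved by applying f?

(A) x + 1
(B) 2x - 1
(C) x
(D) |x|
D

For f(x) = -x:
Applying f replaces x by -x. Since |-x| = |x|, the absolute value is unchanged by f, whereas x -> -x, 2x - 1 -> -2x - 1 and x + 1 -> -x + 1 all change.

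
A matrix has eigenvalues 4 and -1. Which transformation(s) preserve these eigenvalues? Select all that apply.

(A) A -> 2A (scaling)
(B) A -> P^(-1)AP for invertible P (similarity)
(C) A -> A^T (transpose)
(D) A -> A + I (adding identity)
B and C

Eigenvalues are preserved by:
1. Similarity transformations: A -> P^(-1)AP (same characteristic polynomial)
2. Transpose: A^T has the same eigenvalues as A

Eigenvalues are NOT preserved by:
- Adding identity: eigenvalues become 4+1, -1+1
- Scaling: eigenvalues become 8, -2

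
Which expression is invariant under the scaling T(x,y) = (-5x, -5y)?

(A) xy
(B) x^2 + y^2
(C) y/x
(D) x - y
C

Under the uniform scaling T(x,y) = (-5x, -5y):
Substitute the transformed coordinates into each option and compare with the original:
(A) xy  ->  (-5x)(-5y) = 25xy   [differs from xy: not invariant]
(B) x^2 + y^2  ->  (-5x)^2 + (-5y)^2 = 25x^2 + 25y^2   [differs from x^2 + y^2: not invariant]
(C) y/x  ->  (-5y)/(-5x) = y/x   [equals y/x: invariant]
(D) x - y  ->  (-5x) - (-5y) = -5x + 5y   [differs from x - y: not invariant]

Only option (C), y/x, is unchanged by the transformation.
The common factor -5 cancels in a ratio of coordinates, while sums, products and sums of squares pick up factors of -5 or 25.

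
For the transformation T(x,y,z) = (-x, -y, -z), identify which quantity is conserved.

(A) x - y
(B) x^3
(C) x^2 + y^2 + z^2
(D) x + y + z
C

Apply T(x,y,z) = (-x, -y, -z) to each option, i.e. replace (x, y, z) by the transformed coordinates.
Substitute the transformed coordinates into each option and compare with the original:
(A) x - y  ->  (-x) - (-y) = -x + y   [differs from x - y: not invariant]
(B) x^3  ->  (-x)^3 = -x^3   [differs from x^3: not invariant]
(C) x^2 + y^2 + z^2  ->  (-x)^2 + (-y)^2 + (-z)^2 = x^2 + y^2 + z^2   [equals x^2 + y^2 + z^2: invariant]
(D) x + y + z  ->  (-x) + (-y) + (-z) = -x - y - z   [differs from x + y + z: not invariant]

Only option (C), x^2 + y^2 + z^2, is unchanged by the transformation.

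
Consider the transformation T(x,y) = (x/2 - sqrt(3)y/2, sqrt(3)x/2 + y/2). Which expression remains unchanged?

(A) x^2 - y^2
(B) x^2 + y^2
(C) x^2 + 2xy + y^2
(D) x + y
B

An expression E(x,y) is invariant under T if E(T(x,y)) = E(x,y). Here T(x,y) = (x/2 - sqrt(3)y/2, sqrt(3)x/2 + y/2).
Substitute the transformed coordinates into each option and compare with the original:
(A) x^2 - y^2  ->  (x/2 - sqrt(3)y/2)^2 - (sqrt(3)x/2 + y/2)^2 = -x^2/2 - sqrt(3)xy + y^2/2   [differs from x^2 - y^2: not invariant]
(B) x^2 + y^2  ->  (x/2 - sqrt(3)y/2)^2 + (sqrt(3)x/2 + y/2)^2 = x^2 + y^2   [equals x^2 + y^2: invariant]
(C) x^2 + 2xy + y^2  ->  (x/2 - sqrt(3)y/2)^2 + 2(x/2 - sqrt(3)y/2)(sqrt(3)x/2 + y/2) + (sqrt(3)x/2 + y/2)^2 = sqrt(3)x^2/2 + x^2 - xy - sqrt(3)y^2/2 + y^2   [differs from x^2 + 2xy + y^2: not invariant]
(D) x + y  ->  (x/2 - sqrt(3)y/2) + (sqrt(3)x/2 + y/2) = x/2 + sqrt(3)x/2 - sqrt(3)y/2 + y/2   [differs from x + y: not invariant]

Only option (B), x^2 + y^2, is unchanged by the transformation.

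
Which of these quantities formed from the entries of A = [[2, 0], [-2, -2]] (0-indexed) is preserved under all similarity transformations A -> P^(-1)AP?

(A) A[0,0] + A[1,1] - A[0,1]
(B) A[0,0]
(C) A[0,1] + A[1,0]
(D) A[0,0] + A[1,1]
D

A[0,0] + A[1,1] is the trace of A. By the cyclic property of the trace, tr(P^(-1)AP) = tr(APP^(-1)) = tr(A), so it is the same for every matrix similar to A.

The other combinations are not similarity invariants. For example, take P = [[1, 2], [0, 1]] (det P = 1), so P^(-1) = [[1, -2], [0, 1]] and
B = P^(-1)AP = [[6, 16], [-2, -6]].
Evaluating each option on A and on B:
(A) A[0,0] + A[1,1] - A[0,1]: 0 for A, -16 for B -> changes
(B) A[0,0]: 2 for A, 6 for B -> changes
(C) A[0,1] + A[1,0]: -2 for A, 14 for B -> changes
(D) A[0,0] + A[1,1]: 0 for A, 0 for B -> unchanged

Only (D) A[0,0] + A[1,1] = 0 survives (and it does so for every P, not just this one), so it is the invariant.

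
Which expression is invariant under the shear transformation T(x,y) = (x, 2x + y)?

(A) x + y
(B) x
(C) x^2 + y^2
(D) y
B

Under the shear T(x,y) = (x, 2x + y):
Substitute the transformed coordinates into each option and compare with the original:
(A) x + y  ->  (x) + (2x + y) = 3x + y   [differs from x + y: not invariant]
(B) x  ->  (x) = x   [equals x: invariant]
(C) x^2 + y^2  ->  (x)^2 + (2x + y)^2 = 5x^2 + 4xy + y^2   [differs from x^2 + y^2: not invariant]
(D) y  ->  (2x + y) = 2x + y   [differs from y: not invariant]

Only option (B), x, is unchanged by the transformation.
A vertical shear moves points parallel to the y-axis, so the x-coordinate (and any function of x alone) is unchanged.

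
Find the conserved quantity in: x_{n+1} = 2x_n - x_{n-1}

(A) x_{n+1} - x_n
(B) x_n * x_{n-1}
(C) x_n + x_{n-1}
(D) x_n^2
A

For the recurrence x_{n+1} = 2x_n - x_{n-1}:

If x_{n+1} = 2x_n - x_{n-1}, then:
x_{n+1} - x_n = x_n - x_{n-1}
The first difference is constant throughout the sequence.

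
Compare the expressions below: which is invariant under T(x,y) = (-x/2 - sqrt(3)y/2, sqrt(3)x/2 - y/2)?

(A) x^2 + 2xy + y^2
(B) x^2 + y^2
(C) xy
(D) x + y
B

An expression E(x,y) is invariant under T if E(T(x,y)) = E(x,y). Here T(x,y) = (-x/2 - sqrt(3)y/2, sqrt(3)x/2 - y/2).
Substitute the transformed coordinates into each option and compare with the original:
(A) x^2 + 2xy + y^2  ->  (-x/2 - sqrt(3)y/2)^2 + 2(-x/2 - sqrt(3)y/2)(sqrt(3)x/2 - y/2) + (sqrt(3)x/2 - y/2)^2 = -sqrt(3)x^2/2 + x^2 - xy + sqrt(3)y^2/2 + y^2   [differs from x^2 + 2xy + y^2: not invariant]
(B) x^2 + y^2  ->  (-x/2 - sqrt(3)y/2)^2 + (sqrt(3)x/2 - y/2)^2 = x^2 + y^2   [equals x^2 + y^2: invariant]
(C) xy  ->  (-x/2 - sqrt(3)y/2)(sqrt(3)x/2 - y/2) = -sqrt(3)x^2/4 - xy/2 + sqrt(3)y^2/4   [differs from xy: not invariant]
(D) x + y  ->  (-x/2 - sqrt(3)y/2) + (sqrt(3)x/2 - y/2) = -x/2 + sqrt(3)x/2 - sqrt(3)y/2 - y/2   [differs from x + y: not invariant]

Only option (B), x^2 + y^2, is unchanged by the transformation.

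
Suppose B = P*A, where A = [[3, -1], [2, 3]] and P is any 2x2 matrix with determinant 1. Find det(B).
11

By the multiplicative property of determinants, det(B) = det(P*A) = det(P) * det(A) = det(A),
so the determinant is invariant under multiplication by any determinant-1 matrix; we just need det(A).

det(A) = (3)(3) - (-1)(2) = 9 - (-2) = 11

Therefore det(B) = 1 * 11 = 11.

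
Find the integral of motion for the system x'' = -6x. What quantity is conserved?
E = (x')^2 + 6x^2

Multiply the equation by x':
x' * x'' = -6x * x'
The left side is d/dt[(x')^2/2] and the right side is d/dt[-6x^2/2], so
d/dt[(x')^2/2 + 6x^2/2] = 0, i.e. (x')^2/2 + 6x^2/2 = constant.
Multiplying by 2, the integral of motion is E = (x')^2 + 6x^2.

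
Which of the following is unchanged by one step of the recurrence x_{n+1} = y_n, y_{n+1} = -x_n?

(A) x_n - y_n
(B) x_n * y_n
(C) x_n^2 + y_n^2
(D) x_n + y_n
C

For the recurrence x_{n+1} = y_n, y_{n+1} = -x_n:

x_{n+1}^2 + y_{n+1}^2 = y_n^2 + (-x_n)^2 = x_n^2 + y_n^2
The sum of squares is conserved (like energy in a harmonic oscillator).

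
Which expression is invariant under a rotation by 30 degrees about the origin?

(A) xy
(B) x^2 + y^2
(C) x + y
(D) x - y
B

A rotation by 30 degrees sends (x, y) to (sqrt(3)x/2 - y/2, x/2 + sqrt(3)y/2).
Substitute the transformed coordinates into each option and compare with the original:
(A) xy  ->  (sqrt(3)x/2 - y/2)(x/2 + sqrt(3)y/2) = sqrt(3)x^2/4 + xy/2 - sqrt(3)y^2/4   [differs from xy: not invariant]
(B) x^2 + y^2  ->  (sqrt(3)x/2 - y/2)^2 + (x/2 + sqrt(3)y/2)^2 = x^2 + y^2   [equals x^2 + y^2: invariant]
(C) x + y  ->  (sqrt(3)x/2 - y/2) + (x/2 + sqrt(3)y/2) = x/2 + sqrt(3)x/2 - y/2 + sqrt(3)y/2   [differs from x + y: not invariant]
(D) x - y  ->  (sqrt(3)x/2 - y/2) - (x/2 + sqrt(3)y/2) = -x/2 + sqrt(3)x/2 - sqrt(3)y/2 - y/2   [differs from x - y: not invariant]

Only option (B), x^2 + y^2, is unchanged by the transformation.
Geometrically, x^2 + y^2 is the squared distance from the origin, which every rotation about the origin preserves.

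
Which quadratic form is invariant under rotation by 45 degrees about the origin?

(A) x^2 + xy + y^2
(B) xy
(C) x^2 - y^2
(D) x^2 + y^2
D

Rotation by 45 degrees sends (x, y) to (sqrt(2)x/2 - sqrt(2)y/2, sqrt(2)x/2 + sqrt(2)y/2).
Substitute the transformed coordinates into each option and compare with the original:
(A) x^2 + xy + y^2  ->  (sqrt(2)x/2 - sqrt(2)y/2)^2 + (sqrt(2)x/2 - sqrt(2)y/2)(sqrt(2)x/2 + sqrt(2)y/2) + (sqrt(2)x/2 + sqrt(2)y/2)^2 = 3x^2/2 + y^2/2   [differs from x^2 + xy + y^2: not invariant]
(B) xy  ->  (sqrt(2)x/2 - sqrt(2)y/2)(sqrt(2)x/2 + sqrt(2)y/2) = x^2/2 - y^2/2   [differs from xy: not invariant]
(C) x^2 - y^2  ->  (sqrt(2)x/2 - sqrt(2)y/2)^2 - (sqrt(2)x/2 + sqrt(2)y/2)^2 = -2xy   [differs from x^2 - y^2: not invariant]
(D) x^2 + y^2  ->  (sqrt(2)x/2 - sqrt(2)y/2)^2 + (sqrt(2)x/2 + sqrt(2)y/2)^2 = x^2 + y^2   [equals x^2 + y^2: invariant]

Only option (D), x^2 + y^2, is unchanged by the transformation.
x^2 + y^2 is the squared distance from the origin, which rotations preserve.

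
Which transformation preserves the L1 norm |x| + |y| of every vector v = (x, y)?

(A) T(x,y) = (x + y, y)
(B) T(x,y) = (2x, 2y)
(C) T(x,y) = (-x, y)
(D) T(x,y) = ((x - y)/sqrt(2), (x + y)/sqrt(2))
C

A transformation preserves a norm if ||T(v)|| = ||v|| for every v; a single vector where the norm changes rules an option out.

(A) T(x,y) = (x + y, y): v = (0, 1) has norm |0| + |1| = 1, but T(v) = (1, 1) has norm 2 -- not preserved.
(B) T(x,y) = (2x, 2y): v = (1, 0) has norm |1| + |0| = 1, but T(v) = (2, 0) has norm 2 -- not preserved.
(C) T(x,y) = (-x, y): preserves the norm -- it only permutes the coordinates and/or flips signs, which leaves |x| + |y| unchanged.
(D) T(x,y) = ((x - y)/sqrt(2), (x + y)/sqrt(2)): v = (1, 0) has norm |1| + |0| = 1, but T(v) = (sqrt(2)/2, sqrt(2)/2) has norm sqrt(2) -- not preserved.

Therefore the answer is (C).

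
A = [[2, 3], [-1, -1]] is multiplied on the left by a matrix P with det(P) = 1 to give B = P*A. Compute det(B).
1

By the multiplicative property of determinants, det(B) = det(P*A) = det(P) * det(A) = det(A),
so the determinant is invariant under multiplication by any determinant-1 matrix; we just need det(A).

det(A) = (2)(-1) - (3)(-1) = -2 - (-3) = 1

Therefore det(B) = 1 * 1 = 1.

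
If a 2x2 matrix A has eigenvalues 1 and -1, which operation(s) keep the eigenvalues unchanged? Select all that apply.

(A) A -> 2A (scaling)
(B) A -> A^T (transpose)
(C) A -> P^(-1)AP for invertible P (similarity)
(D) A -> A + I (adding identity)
B and C

Eigenvalues are preserved by:
1. Similarity transformations: A -> P^(-1)AP (same characteristic polynomial)
2. Transpose: A^T has the same eigenvalues as A

Eigenvalues are NOT preserved by:
- Adding identity: eigenvalues become 1+1, -1+1
- Scaling: eigenvalues become 2, -2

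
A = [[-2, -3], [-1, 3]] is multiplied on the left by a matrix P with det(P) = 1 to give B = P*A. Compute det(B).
-9

By the multiplicative property of determinants, det(B) = det(P*A) = det(P) * det(A) = det(A),
so the determinant is invariant under multiplication by any determinant-1 matrix; we just need det(A).

det(A) = (-2)(3) - (-3)(-1) = -6 - 3 = -9

Therefore det(B) = 1 * (-9) = -9.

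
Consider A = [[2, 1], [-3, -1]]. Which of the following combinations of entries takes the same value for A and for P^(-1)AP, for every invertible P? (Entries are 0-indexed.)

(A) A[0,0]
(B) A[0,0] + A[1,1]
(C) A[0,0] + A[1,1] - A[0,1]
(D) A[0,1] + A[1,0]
B

A[0,0] + A[1,1] is the trace of A. By the cyclic property of the trace, tr(P^(-1)AP) = tr(APP^(-1)) = tr(A), so it is the same for every matrix similar to A.

The other combinations are not similarity invariants. For example, take P = [[2, 1], [1, 1]] (det P = 1), so P^(-1) = [[1, -1], [-1, 2]] and
B = P^(-1)AP = [[12, 7], [-19, -11]].
Evaluating each option on A and on B:
(A) A[0,0]: 2 for A, 12 for B -> changes
(B) A[0,0] + A[1,1]: 1 for A, 1 for B -> unchanged
(C) A[0,0] + A[1,1] - A[0,1]: 0 for A, -6 for B -> changes
(D) A[0,1] + A[1,0]: -2 for A, -12 for B -> changes

Only (B) A[0,0] + A[1,1] = 1 survives (and it does so for every P, not just this one), so it is the invariant.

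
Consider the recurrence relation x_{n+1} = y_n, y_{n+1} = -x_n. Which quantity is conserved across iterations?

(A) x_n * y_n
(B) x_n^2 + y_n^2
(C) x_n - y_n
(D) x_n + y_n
B

For the recurrence x_{n+1} = y_n, y_{n+1} = -x_n:

x_{n+1}^2 + y_{n+1}^2 = y_n^2 + (-x_n)^2 = x_n^2 + y_n^2
The sum of squares is conserved (like energy in a harmonic oscillator).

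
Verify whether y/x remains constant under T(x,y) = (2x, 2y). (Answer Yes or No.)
Yes

Substitute T(x,y) = (2x, 2y) into the expression and compare with the original.

Original: y/x
After applying T: (2y)/(2x) = y/x

This is identical to the original y/x, so the expression is invariant.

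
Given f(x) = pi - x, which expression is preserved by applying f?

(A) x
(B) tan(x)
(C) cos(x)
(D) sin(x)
D

For f(x) = pi - x:
sin(pi - x) = sin(x), so sine is invariant under this transformation.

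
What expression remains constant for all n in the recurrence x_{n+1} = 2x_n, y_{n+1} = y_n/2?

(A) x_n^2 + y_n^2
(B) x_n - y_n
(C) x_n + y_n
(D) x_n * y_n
D

For the recurrence x_{n+1} = 2x_n, y_{n+1} = y_n/2:

x_{n+1} * y_{n+1} = (2x_n) * (y_n/2) = x_n * y_n
The product is conserved.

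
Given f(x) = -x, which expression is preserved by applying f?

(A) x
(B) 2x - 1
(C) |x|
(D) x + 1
C

For f(x) = -x:
Applying f replaces x by -x. Since |-x| = |x|, the absolute value is unchanged by f, whereas x -> -x, 2x - 1 -> -2x - 1 and x + 1 -> -x + 1 all change.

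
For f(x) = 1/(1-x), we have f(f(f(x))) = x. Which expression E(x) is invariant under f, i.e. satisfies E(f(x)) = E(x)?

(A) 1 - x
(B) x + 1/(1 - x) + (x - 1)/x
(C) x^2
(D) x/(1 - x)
B

Replace x by f(x) = 1/(1 - x) in each option and simplify. As a quick numerical cross-check, also compare E(3) with E(f(3)) = E(-1/2).

(A) 1 - x  ->  1 - (1/(1 - x)) = x/(x - 1); check: E(3) = -2 but E(-1/2) = 3/2.   [not invariant]
(B) x + 1/(1 - x) + (x - 1)/x  ->  (1/(1 - x)) + 1/(1 - (1/(1 - x))) + ((1/(1 - x)) - 1)/(1/(1 - x)), which simplifies back to x + 1/(1 - x) + (x - 1)/x; check: E(3) = 19/6, E(-1/2) = 19/6.   [invariant]
(C) x^2  ->  (1/(1 - x))^2 = (x - 1)^(-2); check: E(3) = 9 but E(-1/2) = 1/4.   [not invariant]
(D) x/(1 - x)  ->  (1/(1 - x))/(1 - (1/(1 - x))) = -1/x; check: E(3) = -3/2 but E(-1/2) = -1/3.   [not invariant]

Only (B) is unchanged. Indeed f(f(x)) = 1/(1 - 1/(1-x)) = (1-x)/(-x) = (x-1)/x, so E(x) = x + f(x) + f(f(x)) is the sum over the whole 3-cycle; applying f just permutes the three terms cyclically (x -> f(x) -> f(f(x)) -> x), leaving the sum unchanged.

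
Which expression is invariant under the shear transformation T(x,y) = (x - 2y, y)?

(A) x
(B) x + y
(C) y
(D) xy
C

Under the shear T(x,y) = (x - 2y, y):
Substitute the transformed coordinates into each option and compare with the original:
(A) x  ->  (x - 2y) = x - 2y   [differs from x: not invariant]
(B) x + y  ->  (x - 2y) + (y) = x - y   [differs from x + y: not invariant]
(C) y  ->  (y) = y   [equals y: invariant]
(D) xy  ->  (x - 2y)(y) = xy - 2y^2   [differs from xy: not invariant]

Only option (C), y, is unchanged by the transformation.
A horizontal shear moves points parallel to the x-axis, so the y-coordinate (and any function of y alone) is unchanged.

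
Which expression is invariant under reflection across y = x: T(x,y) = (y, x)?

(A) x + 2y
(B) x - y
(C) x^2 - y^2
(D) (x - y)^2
D

The map is reflection across y = x: T(x,y) = (y, x).
Substitute the transformed coordinates into each option and compare with the original:
(A) x + 2y  ->  (y) + 2(x) = 2x + y   [differs from x + 2y: not invariant]
(B) x - y  ->  (y) - (x) = -x + y   [differs from x - y: not invariant]
(C) x^2 - y^2  ->  (y)^2 - (x)^2 = -x^2 + y^2   [differs from x^2 - y^2: not invariant]
(D) (x - y)^2  ->  ((y) - (x))^2 = x^2 - 2xy + y^2   [equals (x - y)^2: invariant]

Only option (D), (x - y)^2, is unchanged by the transformation.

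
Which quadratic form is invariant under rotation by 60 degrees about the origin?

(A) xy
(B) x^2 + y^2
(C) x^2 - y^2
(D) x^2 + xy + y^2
B

Rotation by 60 degrees sends (x, y) to (x/2 - sqrt(3)y/2, sqrt(3)x/2 + y/2).
Substitute the transformed coordinates into each option and compare with the original:
(A) xy  ->  (x/2 - sqrt(3)y/2)(sqrt(3)x/2 + y/2) = sqrt(3)x^2/4 - xy/2 - sqrt(3)y^2/4   [differs from xy: not invariant]
(B) x^2 + y^2  ->  (x/2 - sqrt(3)y/2)^2 + (sqrt(3)x/2 + y/2)^2 = x^2 + y^2   [equals x^2 + y^2: invariant]
(C) x^2 - y^2  ->  (x/2 - sqrt(3)y/2)^2 - (sqrt(3)x/2 + y/2)^2 = -x^2/2 - sqrt(3)xy + y^2/2   [differs from x^2 - y^2: not invariant]
(D) x^2 + xy + y^2  ->  (x/2 - sqrt(3)y/2)^2 + (x/2 - sqrt(3)y/2)(sqrt(3)x/2 + y/2) + (sqrt(3)x/2 + y/2)^2 = sqrt(3)x^2/4 + x^2 - xy/2 - sqrt(3)y^2/4 + y^2   [differs from x^2 + xy + y^2: not invariant]

Only option (B), x^2 + y^2, is unchanged by the transformation.
x^2 + y^2 is the squared distance from the origin, which rotations preserve.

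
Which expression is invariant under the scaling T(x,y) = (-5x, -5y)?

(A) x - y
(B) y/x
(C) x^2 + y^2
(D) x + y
B

Under the uniform scaling T(x,y) = (-5x, -5y):
Substitute the transformed coordinates into each option and compare with the original:
(A) x - y  ->  (-5x) - (-5y) = -5x + 5y   [differs from x - y: not invariant]
(B) y/x  ->  (-5y)/(-5x) = y/x   [equals y/x: invariant]
(C) x^2 + y^2  ->  (-5x)^2 + (-5y)^2 = 25x^2 + 25y^2   [differs from x^2 + y^2: not invariant]
(D) x + y  ->  (-5x) + (-5y) = -5x - 5y   [differs from x + y: not invariant]

Only option (B), y/x, is unchanged by the transformation.
The common factor -5 cancels in a ratio of coordinates, while sums, products and sums of squares pick up factors of -5 or 25.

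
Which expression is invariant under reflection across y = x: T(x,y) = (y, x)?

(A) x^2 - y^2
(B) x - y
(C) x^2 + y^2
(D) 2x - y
C

The map is reflection across y = x: T(x,y) = (y, x).
Substitute the transformed coordinates into each option and compare with the original:
(A) x^2 - y^2  ->  (y)^2 - (x)^2 = -x^2 + y^2   [differs from x^2 - y^2: not invariant]
(B) x - y  ->  (y) - (x) = -x + y   [differs from x - y: not invariant]
(C) x^2 + y^2  ->  (y)^2 + (x)^2 = x^2 + y^2   [equals x^2 + y^2: invariant]
(D) 2x - y  ->  2(y) - (x) = -x + 2y   [differs from 2x - y: not invariant]

Only option (C), x^2 + y^2, is unchanged by the transformation.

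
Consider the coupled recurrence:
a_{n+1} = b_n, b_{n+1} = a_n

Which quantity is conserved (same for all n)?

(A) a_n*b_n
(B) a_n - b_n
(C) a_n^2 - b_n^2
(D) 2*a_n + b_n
A

Replace a_n by a_{n+1} = b_n and b_n by b_{n+1} = a_n in each option and simplify:
(A) a_n*b_n  ->  (b_n)*(a_n) = a_n*b_n   [conserved]
(B) a_n - b_n  ->  (b_n) - (a_n) = -a_n + b_n   [not conserved]
(C) a_n^2 - b_n^2  ->  (b_n)^2 - (a_n)^2 = -a_n^2 + b_n^2   [not conserved]
(D) 2*a_n + b_n  ->  2*(b_n) + (a_n) = a_n + 2*b_n   [not conserved]

Only (A) a_n*b_n returns to itself after one step, so it is the conserved quantity.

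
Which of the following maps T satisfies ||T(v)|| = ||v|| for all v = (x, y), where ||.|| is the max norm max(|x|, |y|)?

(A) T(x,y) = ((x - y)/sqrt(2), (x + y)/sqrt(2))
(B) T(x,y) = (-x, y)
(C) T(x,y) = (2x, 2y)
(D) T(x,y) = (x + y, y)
B

A transformation preserves a norm if ||T(v)|| = ||v|| for every v; a single vector where the norm changes rules an option out.

(A) T(x,y) = ((x - y)/sqrt(2), (x + y)/sqrt(2)): v = (1, 0) has norm max(|1|, |0|) = 1, but T(v) = (sqrt(2)/2, sqrt(2)/2) has norm sqrt(2)/2 -- not preserved.
(B) T(x,y) = (-x, y): preserves the norm -- it only permutes the coordinates and/or flips signs, which leaves max(|x|, |y|) unchanged.
(C) T(x,y) = (2x, 2y): v = (1, 0) has norm max(|1|, |0|) = 1, but T(v) = (2, 0) has norm 2 -- not preserved.
(D) T(x,y) = (x + y, y): v = (1, 1) has norm max(|1|, |1|) = 1, but T(v) = (2, 1) has norm 2 -- not preserved.

Therefore the answer is (B).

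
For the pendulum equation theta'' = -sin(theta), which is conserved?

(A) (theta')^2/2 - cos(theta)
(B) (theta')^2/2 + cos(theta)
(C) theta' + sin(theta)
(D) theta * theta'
A

A first integral I satisfies dI/dt = 0 along every solution. Differentiate each option and use the equation of motion:
(A) d/dt[(theta')^2/2 - cos(theta)] = theta' theta'' + sin(theta) theta' = theta'(-sin(theta)) + theta' sin(theta) = 0
(B) d/dt[(theta')^2/2 + cos(theta)] = theta' theta'' - sin(theta) theta' = -2 theta' sin(theta), not identically 0
(C) d/dt[theta' + sin(theta)] = theta'' + cos(theta) theta' = -sin(theta) + theta' cos(theta), not identically 0
(D) d/dt[theta * theta'] = (theta')^2 + theta theta'' = (theta')^2 - theta sin(theta), not identically 0

Only (A) has zero time-derivative. This is the total energy: kinetic (theta')^2/2 plus potential -cos(theta).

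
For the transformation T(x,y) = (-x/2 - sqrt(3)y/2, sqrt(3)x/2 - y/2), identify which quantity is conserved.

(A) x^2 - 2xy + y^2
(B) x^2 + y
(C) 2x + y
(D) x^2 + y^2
D

An expression E(x,y) is invariant under T if E(T(x,y)) = E(x,y). Here T(x,y) = (-x/2 - sqrt(3)y/2, sqrt(3)x/2 - y/2).
Substitute the transformed coordinates into each option and compare with the original:
(A) x^2 - 2xy + y^2  ->  (-x/2 - sqrt(3)y/2)^2 - 2(-x/2 - sqrt(3)y/2)(sqrt(3)x/2 - y/2) + (sqrt(3)x/2 - y/2)^2 = sqrt(3)x^2/2 + x^2 + xy - sqrt(3)y^2/2 + y^2   [differs from x^2 - 2xy + y^2: not invariant]
(B) x^2 + y  ->  (-x/2 - sqrt(3)y/2)^2 + (sqrt(3)x/2 - y/2) = x^2/4 + sqrt(3)xy/2 + sqrt(3)x/2 + 3y^2/4 - y/2   [differs from x^2 + y: not invariant]
(C) 2x + y  ->  2(-x/2 - sqrt(3)y/2) + (sqrt(3)x/2 - y/2) = -x + sqrt(3)x/2 - sqrt(3)y - y/2   [differs from 2x + y: not invariant]
(D) x^2 + y^2  ->  (-x/2 - sqrt(3)y/2)^2 + (sqrt(3)x/2 - y/2)^2 = x^2 + y^2   [equals x^2 + y^2: invariant]

Only option (D), x^2 + y^2, is unchanged by the transformation.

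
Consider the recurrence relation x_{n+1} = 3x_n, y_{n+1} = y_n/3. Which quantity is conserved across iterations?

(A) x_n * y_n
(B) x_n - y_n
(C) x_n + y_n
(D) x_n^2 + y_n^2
A

For the recurrence x_{n+1} = 3x_n, y_{n+1} = y_n/3:

x_{n+1} * y_{n+1} = (3x_n) * (y_n/3) = x_n * y_n
The product is conserved.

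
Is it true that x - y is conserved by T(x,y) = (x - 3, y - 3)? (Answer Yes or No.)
Yes

Substitute T(x,y) = (x - 3, y - 3) into the expression and compare with the original.

Original: x - y
After applying T: (x - 3) - (y - 3) = x - y

This is identical to the original x - y, so the expression is invariant.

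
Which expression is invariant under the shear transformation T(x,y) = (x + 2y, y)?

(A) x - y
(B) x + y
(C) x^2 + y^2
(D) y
D

Under the shear T(x,y) = (x + 2y, y):
Substitute the transformed coordinates into each option and compare with the original:
(A) x - y  ->  (x + 2y) - (y) = x + y   [differs from x - y: not invariant]
(B) x + y  ->  (x + 2y) + (y) = x + 3y   [differs from x + y: not invariant]
(C) x^2 + y^2  ->  (x + 2y)^2 + (y)^2 = x^2 + 4xy + 5y^2   [differs from x^2 + y^2: not invariant]
(D) y  ->  (y) = y   [equals y: invariant]

Only option (D), y, is unchanged by the transformation.
A horizontal shear moves points parallel to the x-axis, so the y-coordinate (and any function of y alone) is unchanged.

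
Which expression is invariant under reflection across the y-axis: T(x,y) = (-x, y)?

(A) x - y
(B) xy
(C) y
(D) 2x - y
C

The map is reflection across the y-axis: T(x,y) = (-x, y).
Substitute the transformed coordinates into each option and compare with the original:
(A) x - y  ->  (-x) - (y) = -x - y   [differs from x - y: not invariant]
(B) xy  ->  (-x)(y) = -xy   [differs from xy: not invariant]
(C) y  ->  (y) = y   [equals y: invariant]
(D) 2x - y  ->  2(-x) - (y) = -2x - y   [differs from 2x - y: not invariant]

Only option (C), y, is unchanged by the transformation.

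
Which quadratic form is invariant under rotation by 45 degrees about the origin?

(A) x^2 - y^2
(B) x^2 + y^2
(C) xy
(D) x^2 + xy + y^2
B

Rotation by 45 degrees sends (x, y) to (sqrt(2)x/2 - sqrt(2)y/2, sqrt(2)x/2 + sqrt(2)y/2).
Substitute the transformed coordinates into each option and compare with the original:
(A) x^2 - y^2  ->  (sqrt(2)x/2 - sqrt(2)y/2)^2 - (sqrt(2)x/2 + sqrt(2)y/2)^2 = -2xy   [differs from x^2 - y^2: not invariant]
(B) x^2 + y^2  ->  (sqrt(2)x/2 - sqrt(2)y/2)^2 + (sqrt(2)x/2 + sqrt(2)y/2)^2 = x^2 + y^2   [equals x^2 + y^2: invariant]
(C) xy  ->  (sqrt(2)x/2 - sqrt(2)y/2)(sqrt(2)x/2 + sqrt(2)y/2) = x^2/2 - y^2/2   [differs from xy: not invariant]
(D) x^2 + xy + y^2  ->  (sqrt(2)x/2 - sqrt(2)y/2)^2 + (sqrt(2)x/2 - sqrt(2)y/2)(sqrt(2)x/2 + sqrt(2)y/2) + (sqrt(2)x/2 + sqrt(2)y/2)^2 = 3x^2/2 + y^2/2   [differs from x^2 + xy + y^2: not invariant]

Only option (B), x^2 + y^2, is unchanged by the transformation.
x^2 + y^2 is the squared distance from the origin, which rotations preserve.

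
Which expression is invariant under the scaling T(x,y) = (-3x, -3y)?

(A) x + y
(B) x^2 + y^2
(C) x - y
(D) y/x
D

Under the uniform scaling T(x,y) = (-3x, -3y):
Substitute the transformed coordinates into each option and compare with the original:
(A) x + y  ->  (-3x) + (-3y) = -3x - 3y   [differs from x + y: not invariant]
(B) x^2 + y^2  ->  (-3x)^2 + (-3y)^2 = 9x^2 + 9y^2   [differs from x^2 + y^2: not invariant]
(C) x - y  ->  (-3x) - (-3y) = -3x + 3y   [differs from x - y: not invariant]
(D) y/x  ->  (-3y)/(-3x) = y/x   [equals y/x: invariant]

Only option (D), y/x, is unchanged by the transformation.
The common factor -3 cancels in a ratio of coordinates, while sums, products and sums of squares pick up factors of -3 or 9.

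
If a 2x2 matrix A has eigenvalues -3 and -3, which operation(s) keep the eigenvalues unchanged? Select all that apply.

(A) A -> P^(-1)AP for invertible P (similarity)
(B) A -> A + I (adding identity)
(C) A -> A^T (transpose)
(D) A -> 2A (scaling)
A and C

Eigenvalues are preserved by:
1. Similarity transformations: A -> P^(-1)AP (same characteristic polynomial)
2. Transpose: A^T has the same eigenvalues as A

Eigenvalues are NOT preserved by:
- Adding identity: eigenvalues become -3+1, -3+1
- Scaling: eigenvalues become -6, -6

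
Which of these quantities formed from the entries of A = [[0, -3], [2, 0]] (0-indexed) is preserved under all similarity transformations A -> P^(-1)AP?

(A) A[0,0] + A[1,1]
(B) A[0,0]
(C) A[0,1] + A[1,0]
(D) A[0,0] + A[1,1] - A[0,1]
A

A[0,0] + A[1,1] is the trace of A. By the cyclic property of the trace, tr(P^(-1)AP) = tr(APP^(-1)) = tr(A), so it is the same for every matrix similar to A.

The other combinations are not similarity invariants. For example, take P = [[1, 1], [0, 1]] (det P = 1), so P^(-1) = [[1, -1], [0, 1]] and
B = P^(-1)AP = [[-2, -5], [2, 2]].
Evaluating each option on A and on B:
(A) A[0,0] + A[1,1]: 0 for A, 0 for B -> unchanged
(B) A[0,0]: 0 for A, -2 for B -> changes
(C) A[0,1] + A[1,0]: -1 for A, -3 for B -> changes
(D) A[0,0] + A[1,1] - A[0,1]: 3 for A, 5 for B -> changes

Only (A) A[0,0] + A[1,1] = 0 survives (and it does so for every P, not just this one), so it is the invariant.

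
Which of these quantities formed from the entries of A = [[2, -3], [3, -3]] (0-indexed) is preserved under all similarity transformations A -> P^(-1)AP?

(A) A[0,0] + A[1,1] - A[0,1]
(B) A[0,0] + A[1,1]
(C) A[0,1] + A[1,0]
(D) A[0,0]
B

A[0,0] + A[1,1] is the trace of A. By the cyclic property of the trace, tr(P^(-1)AP) = tr(APP^(-1)) = tr(A), so it is the same for every matrix similar to A.

The other combinations are not similarity invariants. For example, take P = [[1, -1], [0, 1]] (det P = 1), so P^(-1) = [[1, 1], [0, 1]] and
B = P^(-1)AP = [[5, -11], [3, -6]].
Evaluating each option on A and on B:
(A) A[0,0] + A[1,1] - A[0,1]: 2 for A, 10 for B -> changes
(B) A[0,0] + A[1,1]: -1 for A, -1 for B -> unchanged
(C) A[0,1] + A[1,0]: 0 for A, -8 for B -> changes
(D) A[0,0]: 2 for A, 5 for B -> changes

Only (B) A[0,0] + A[1,1] = -1 survives (and it does so for every P, not just this one), so it is the invariant.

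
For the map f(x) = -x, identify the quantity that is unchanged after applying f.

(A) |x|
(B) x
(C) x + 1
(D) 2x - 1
A

For f(x) = -x:
Applying f replaces x by -x. Since |-x| = |x|, the absolute value is unchanged by f, whereas x -> -x, 2x - 1 -> -2x - 1 and x + 1 -> -x + 1 all change.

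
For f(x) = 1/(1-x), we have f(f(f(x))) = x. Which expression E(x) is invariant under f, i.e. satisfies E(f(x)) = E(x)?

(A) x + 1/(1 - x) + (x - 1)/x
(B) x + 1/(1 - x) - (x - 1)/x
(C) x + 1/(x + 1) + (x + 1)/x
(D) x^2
A

Replace x by f(x) = 1/(1 - x) in each option and simplify. As a quick numerical cross-check, also compare E(4) with E(f(4)) = E(-1/3).

(A) x + 1/(1 - x) + (x - 1)/x  ->  (1/(1 - x)) + 1/(1 - (1/(1 - x))) + ((1/(1 - x)) - 1)/(1/(1 - x)), which simplifies back to x + 1/(1 - x) + (x - 1)/x; check: E(4) = 53/12, E(-1/3) = 53/12.   [invariant]
(B) x + 1/(1 - x) - (x - 1)/x  ->  (1/(1 - x)) + 1/(1 - (1/(1 - x))) - ((1/(1 - x)) - 1)/(1/(1 - x)) = (x^2(1 - x) - x + (x - 1)^2)/(x(x - 1)); check: E(4) = 35/12 but E(-1/3) = -43/12.   [not invariant]
(C) x + 1/(x + 1) + (x + 1)/x  ->  (1/(1 - x)) + 1/((1/(1 - x)) + 1) + ((1/(1 - x)) + 1)/(1/(1 - x)) = (-x^3 + 6x^2 - 11x + 7)/(x^2 - 3x + 2); check: E(4) = 109/20 but E(-1/3) = -5/6.   [not invariant]
(D) x^2  ->  (1/(1 - x))^2 = (x - 1)^(-2); check: E(4) = 16 but E(-1/3) = 1/9.   [not invariant]

Only (A) is unchanged. Indeed f(f(x)) = 1/(1 - 1/(1-x)) = (1-x)/(-x) = (x-1)/x, so E(x) = x + f(x) + f(f(x)) is the sum over the whole 3-cycle; applying f just permutes the three terms cyclically (x -> f(x) -> f(f(x)) -> x), leaving the sum unchanged.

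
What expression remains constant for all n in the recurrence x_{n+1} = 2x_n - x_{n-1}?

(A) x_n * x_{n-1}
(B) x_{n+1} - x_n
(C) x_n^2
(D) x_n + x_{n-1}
B

For the recurrence x_{n+1} = 2x_n - x_{n-1}:

If x_{n+1} = 2x_n - x_{n-1}, then:
x_{n+1} - x_n = x_n - x_{n-1}
The first difference is constant throughout the sequence.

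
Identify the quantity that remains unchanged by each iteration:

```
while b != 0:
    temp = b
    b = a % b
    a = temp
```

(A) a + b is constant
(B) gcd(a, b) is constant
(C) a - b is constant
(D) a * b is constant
B

A loop invariant must hold before the first iteration and be re-established by every execution of the body.

(B) gcd(a, b) is constant: One iteration replaces (a, b) by (b, a mod b). Since a mod b = a - q*b for an integer q, any common divisor of a and b divides b and a mod b, and conversely; hence gcd(b, a mod b) = gcd(a, b). For instance (22, 9) -> (9, 4) keeps gcd = 1. At exit b = 0 and a = gcd of the original inputs.

The other options fail:
(A) a + b is constant: e.g. (a, b) = (22, 9) -> (9, 4): the sum goes from 31 to 13.
(C) a - b is constant: e.g. (a, b) = (22, 9) -> (9, 4): the difference goes from 13 to 5.
(D) a * b is constant: e.g. (a, b) = (22, 9) -> (9, 4): the product goes from 198 to 36.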